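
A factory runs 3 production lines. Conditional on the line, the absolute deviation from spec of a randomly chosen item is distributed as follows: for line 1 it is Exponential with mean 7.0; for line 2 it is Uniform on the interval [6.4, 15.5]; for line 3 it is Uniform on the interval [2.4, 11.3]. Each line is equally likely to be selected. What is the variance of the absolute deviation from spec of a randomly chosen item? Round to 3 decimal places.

Per component, 1: μ=7, E[X²]=98; 2: μ=10.95, E[X²]=126.803; 3: μ=6.85, E[X²]=53.5233.
E[X] = 0.333333·7 + 0.333333·10.95 + 0.333333·6.85 = 8.26667.
E[X²] = 0.333333·98 + 0.333333·126.803 + 0.333333·53.5233 = 92.7756.
Var(X) = E[X²] − (E[X])² = 92.7756 − 68.3378 = 24.4378.

24.438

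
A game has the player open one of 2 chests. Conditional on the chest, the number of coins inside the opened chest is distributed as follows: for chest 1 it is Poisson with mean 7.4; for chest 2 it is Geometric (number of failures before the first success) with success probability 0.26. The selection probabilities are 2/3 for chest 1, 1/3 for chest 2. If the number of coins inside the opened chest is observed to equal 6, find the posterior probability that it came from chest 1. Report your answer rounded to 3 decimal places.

Likelihoods P(X=6 | ·): 1: 0.139405; 2: 0.0426937.
Posterior ∝ prior × likelihood. Numerator for 1: 0.666667·0.139405 = 0.0929367.
Normalizing constant: 0.666667·0.139405 + 0.333333·0.0426937 = 0.107168.
P(1 | observation) = 0.0929367 / 0.107168 = 0.867206.

0.867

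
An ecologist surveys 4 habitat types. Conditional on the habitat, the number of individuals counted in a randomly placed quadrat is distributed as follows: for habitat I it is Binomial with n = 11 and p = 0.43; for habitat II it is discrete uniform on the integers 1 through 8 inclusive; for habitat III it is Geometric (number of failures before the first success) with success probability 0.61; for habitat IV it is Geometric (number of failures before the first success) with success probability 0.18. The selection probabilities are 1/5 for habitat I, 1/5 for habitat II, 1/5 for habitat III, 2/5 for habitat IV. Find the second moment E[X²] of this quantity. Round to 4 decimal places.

28.8299

For each component E[X²] = Var + (mean)², giving I: 25.069; II: 25.5; III: 1.45687; IV: 46.0617.
Overall E[X²] = 0.2·25.069 + 0.2·25.5 + 0.2·1.45687 + 0.4·46.0617 = 28.8299.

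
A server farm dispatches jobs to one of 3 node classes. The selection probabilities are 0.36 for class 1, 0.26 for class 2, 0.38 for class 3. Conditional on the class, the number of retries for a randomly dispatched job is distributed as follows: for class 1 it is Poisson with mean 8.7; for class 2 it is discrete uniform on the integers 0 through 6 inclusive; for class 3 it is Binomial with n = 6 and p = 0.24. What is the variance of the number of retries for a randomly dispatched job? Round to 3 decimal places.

15.080

Per component, 1: μ=8.7, E[X²]=84.39; 2: μ=3, E[X²]=13; 3: μ=1.44, E[X²]=3.168.
E[X] = 0.36·8.7 + 0.26·3 + 0.38·1.44 = 4.4592.
E[X²] = 0.36·84.39 + 0.26·13 + 0.38·3.168 = 34.9642.
Var(X) = E[X²] − (E[X])² = 34.9642 − 19.8845 = 15.0798.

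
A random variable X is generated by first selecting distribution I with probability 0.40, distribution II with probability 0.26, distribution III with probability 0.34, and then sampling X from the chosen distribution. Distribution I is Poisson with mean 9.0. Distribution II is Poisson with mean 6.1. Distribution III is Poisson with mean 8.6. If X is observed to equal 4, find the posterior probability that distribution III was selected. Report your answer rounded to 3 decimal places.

Likelihoods P(X=4 | ·): I: 0.0337372; II: 0.129393; III: 0.0419614.
Posterior ∝ prior × likelihood. Numerator for III: 0.34·0.0419614 = 0.0142669.
Normalizing constant: 0.4·0.0337372 + 0.26·0.129393 + 0.34·0.0419614 = 0.061404.
P(III | observation) = 0.0142669 / 0.061404 = 0.232344.

0.232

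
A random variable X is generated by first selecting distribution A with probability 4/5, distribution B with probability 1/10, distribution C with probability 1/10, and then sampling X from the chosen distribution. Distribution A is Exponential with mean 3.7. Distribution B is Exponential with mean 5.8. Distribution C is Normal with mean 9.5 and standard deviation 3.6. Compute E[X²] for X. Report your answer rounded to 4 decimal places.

For each component E[X²] = Var + (mean)², giving A: 27.38; B: 67.28; C: 103.21.
Overall E[X²] = 0.8·27.38 + 0.1·67.28 + 0.1·103.21 = 38.953.

38.9530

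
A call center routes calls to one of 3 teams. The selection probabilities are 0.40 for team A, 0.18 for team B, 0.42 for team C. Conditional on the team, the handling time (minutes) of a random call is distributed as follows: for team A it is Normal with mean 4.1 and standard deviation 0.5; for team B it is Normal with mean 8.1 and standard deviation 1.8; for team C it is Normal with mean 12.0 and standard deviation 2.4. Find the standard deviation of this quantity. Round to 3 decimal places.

3.986

Per component, A: μ=4.1, E[X²]=17.06; B: μ=8.1, E[X²]=68.85; C: μ=12, E[X²]=149.76.
E[X] = 0.4·4.1 + 0.18·8.1 + 0.42·12 = 8.138.
E[X²] = 0.4·17.06 + 0.18·68.85 + 0.42·149.76 = 82.1162.
Var(X) = E[X²] − (E[X])² = 82.1162 − 66.227 = 15.8892.
SD(X) = √15.8892 = 3.98612.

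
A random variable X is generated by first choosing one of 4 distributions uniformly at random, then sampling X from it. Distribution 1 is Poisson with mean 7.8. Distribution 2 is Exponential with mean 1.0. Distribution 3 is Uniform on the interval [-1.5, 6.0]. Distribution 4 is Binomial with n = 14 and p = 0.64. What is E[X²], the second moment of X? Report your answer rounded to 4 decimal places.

40.9743

For each component E[X²] = Var + (mean)², giving 1: 68.64; 2: 2; 3: 9.75; 4: 83.5072.
Overall E[X²] = 0.25·68.64 + 0.25·2 + 0.25·9.75 + 0.25·83.5072 = 40.9743.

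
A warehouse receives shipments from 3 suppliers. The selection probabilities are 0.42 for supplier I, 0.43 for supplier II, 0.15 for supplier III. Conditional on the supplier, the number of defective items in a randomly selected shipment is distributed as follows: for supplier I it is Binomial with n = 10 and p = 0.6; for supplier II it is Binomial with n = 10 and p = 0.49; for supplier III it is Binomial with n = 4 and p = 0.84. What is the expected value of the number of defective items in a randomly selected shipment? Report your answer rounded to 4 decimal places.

Component means — I: 6; II: 4.9; III: 3.36.
E[X] = 0.42·6 + 0.43·4.9 + 0.15·3.36 = 5.131.

5.1310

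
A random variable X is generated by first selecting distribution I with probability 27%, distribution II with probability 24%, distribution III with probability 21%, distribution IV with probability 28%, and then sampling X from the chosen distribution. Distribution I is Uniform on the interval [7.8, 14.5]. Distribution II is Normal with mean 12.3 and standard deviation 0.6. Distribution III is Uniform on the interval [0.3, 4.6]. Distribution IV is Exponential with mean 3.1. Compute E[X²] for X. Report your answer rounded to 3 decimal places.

For each component E[X²] = Var + (mean)², giving I: 128.063; II: 151.65; III: 7.54333; IV: 19.22.
Overall E[X²] = 0.27·128.063 + 0.24·151.65 + 0.21·7.54333 + 0.28·19.22 = 77.9388.

77.939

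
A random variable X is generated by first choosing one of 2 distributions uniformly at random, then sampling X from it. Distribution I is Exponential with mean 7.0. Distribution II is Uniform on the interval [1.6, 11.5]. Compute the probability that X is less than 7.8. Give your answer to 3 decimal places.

Conditional on each component, P(X < 7.8): I: 0.67185; II: 0.626263.
By total probability, P(X < 7.8) = 0.5·0.67185 + 0.5·0.626263 = 0.649057.

0.649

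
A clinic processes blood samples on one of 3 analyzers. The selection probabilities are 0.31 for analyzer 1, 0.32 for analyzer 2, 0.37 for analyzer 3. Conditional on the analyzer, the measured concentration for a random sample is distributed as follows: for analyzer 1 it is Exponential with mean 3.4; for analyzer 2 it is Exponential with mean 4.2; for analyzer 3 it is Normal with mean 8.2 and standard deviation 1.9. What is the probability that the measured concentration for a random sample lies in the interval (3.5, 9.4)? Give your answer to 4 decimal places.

Conditional on each analyzer, P(3.5 < X < 9.4): 1: 0.294222; 2: 0.327937; 3: 0.729483.
By total probability, P(3.5 < X < 9.4) = 0.31·0.294222 + 0.32·0.327937 + 0.37·0.729483 = 0.466057.

0.4661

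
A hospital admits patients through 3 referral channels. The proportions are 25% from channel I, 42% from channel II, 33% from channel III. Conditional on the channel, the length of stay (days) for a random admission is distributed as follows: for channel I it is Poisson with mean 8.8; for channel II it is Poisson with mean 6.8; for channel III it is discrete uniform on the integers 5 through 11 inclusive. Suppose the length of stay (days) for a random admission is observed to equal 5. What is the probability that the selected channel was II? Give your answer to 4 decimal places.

0.4708

Likelihoods P(X=5 | ·): I: 0.0662889; II: 0.134946; III: 0.142857.
Posterior ∝ prior × likelihood. Numerator for II: 0.42·0.134946 = 0.0566774.
Normalizing constant: 0.25·0.0662889 + 0.42·0.134946 + 0.33·0.142857 = 0.120393.
P(II | observation) = 0.0566774 / 0.120393 = 0.470772.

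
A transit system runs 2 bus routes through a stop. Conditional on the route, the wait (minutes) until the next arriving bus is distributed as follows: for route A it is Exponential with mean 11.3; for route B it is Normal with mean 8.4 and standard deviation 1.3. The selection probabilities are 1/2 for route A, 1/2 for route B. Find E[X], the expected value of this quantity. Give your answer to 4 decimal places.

9.8500

Component means — A: 11.3; B: 8.4.
E[X] = 0.5·11.3 + 0.5·8.4 = 9.85.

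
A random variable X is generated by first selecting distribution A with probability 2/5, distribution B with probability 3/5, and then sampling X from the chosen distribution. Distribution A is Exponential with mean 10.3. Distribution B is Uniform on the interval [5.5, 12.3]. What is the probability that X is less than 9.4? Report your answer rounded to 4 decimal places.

0.5835

Conditional on each component, P(X < 9.4): A: 0.59853; B: 0.573529.
By total probability, P(X < 9.4) = 0.4·0.59853 + 0.6·0.573529 = 0.583529.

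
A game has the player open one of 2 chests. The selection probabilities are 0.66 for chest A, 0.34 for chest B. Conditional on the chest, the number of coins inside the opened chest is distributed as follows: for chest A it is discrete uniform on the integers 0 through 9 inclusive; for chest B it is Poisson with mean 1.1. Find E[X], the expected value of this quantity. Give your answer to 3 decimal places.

3.344

Component means — A: 4.5; B: 1.1.
E[X] = 0.66·4.5 + 0.34·1.1 = 3.344.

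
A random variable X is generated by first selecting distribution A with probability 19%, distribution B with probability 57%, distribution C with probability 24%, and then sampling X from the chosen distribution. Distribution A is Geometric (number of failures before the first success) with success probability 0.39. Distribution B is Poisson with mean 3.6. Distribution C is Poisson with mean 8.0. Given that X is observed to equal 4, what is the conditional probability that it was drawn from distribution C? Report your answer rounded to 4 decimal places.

Likelihoods P(X=4 | ·): A: 0.0539988; B: 0.191222; C: 0.0572523.
Posterior ∝ prior × likelihood. Numerator for C: 0.24·0.0572523 = 0.0137405.
Normalizing constant: 0.19·0.0539988 + 0.57·0.191222 + 0.24·0.0572523 = 0.132997.
P(C | observation) = 0.0137405 / 0.132997 = 0.103315.

0.1033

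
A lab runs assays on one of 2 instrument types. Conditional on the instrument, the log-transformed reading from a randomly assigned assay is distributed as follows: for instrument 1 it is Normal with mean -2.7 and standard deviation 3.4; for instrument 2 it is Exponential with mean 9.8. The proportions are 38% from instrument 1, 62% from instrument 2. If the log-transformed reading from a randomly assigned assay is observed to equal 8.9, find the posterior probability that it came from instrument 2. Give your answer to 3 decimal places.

0.995

Likelihoods f(8.9 | ·): 1: 0.000348183; 2: 0.0411494.
Posterior ∝ prior × likelihood. Numerator for 2: 0.62·0.0411494 = 0.0255126.
Normalizing constant: 0.38·0.000348183 + 0.62·0.0411494 = 0.0256449.
P(2 | observation) = 0.0255126 / 0.0256449 = 0.994841.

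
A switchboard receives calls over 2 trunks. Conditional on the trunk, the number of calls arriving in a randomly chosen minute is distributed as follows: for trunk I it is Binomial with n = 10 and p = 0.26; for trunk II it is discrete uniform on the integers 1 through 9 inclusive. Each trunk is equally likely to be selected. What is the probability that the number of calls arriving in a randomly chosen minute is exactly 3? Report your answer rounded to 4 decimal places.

0.1837

Conditional on each trunk, P(X = 3): I: 0.256285; II: 0.111111.
By total probability, P(X = 3) = 0.5·0.256285 + 0.5·0.111111 = 0.183698.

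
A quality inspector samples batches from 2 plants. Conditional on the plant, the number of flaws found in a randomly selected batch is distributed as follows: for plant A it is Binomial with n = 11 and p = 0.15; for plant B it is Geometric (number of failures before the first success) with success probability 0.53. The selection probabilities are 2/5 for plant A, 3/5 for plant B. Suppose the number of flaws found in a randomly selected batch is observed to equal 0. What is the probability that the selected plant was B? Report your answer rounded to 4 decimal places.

0.8261

Likelihoods P(X=0 | ·): A: 0.167343; B: 0.53.
Posterior ∝ prior × likelihood. Numerator for B: 0.6·0.53 = 0.318.
Normalizing constant: 0.4·0.167343 + 0.6·0.53 = 0.384937.
P(B | observation) = 0.318 / 0.384937 = 0.826109.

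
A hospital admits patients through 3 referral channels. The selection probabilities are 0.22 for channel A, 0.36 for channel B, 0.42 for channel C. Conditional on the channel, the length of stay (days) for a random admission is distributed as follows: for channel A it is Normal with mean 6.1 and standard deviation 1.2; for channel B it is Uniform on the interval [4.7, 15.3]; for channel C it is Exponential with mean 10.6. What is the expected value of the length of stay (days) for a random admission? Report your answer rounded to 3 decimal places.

Component means — A: 6.1; B: 10; C: 10.6.
E[X] = 0.22·6.1 + 0.36·10 + 0.42·10.6 = 9.394.

9.394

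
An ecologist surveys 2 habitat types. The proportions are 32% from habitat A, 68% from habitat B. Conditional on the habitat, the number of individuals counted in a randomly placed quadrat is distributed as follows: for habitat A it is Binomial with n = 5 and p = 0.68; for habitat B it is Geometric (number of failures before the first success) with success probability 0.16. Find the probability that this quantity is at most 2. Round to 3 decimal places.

0.338

Conditional on each habitat, P(X ≤ 2): A: 0.190526; B: 0.407296.
By total probability, P(X ≤ 2) = 0.32·0.190526 + 0.68·0.407296 = 0.33793.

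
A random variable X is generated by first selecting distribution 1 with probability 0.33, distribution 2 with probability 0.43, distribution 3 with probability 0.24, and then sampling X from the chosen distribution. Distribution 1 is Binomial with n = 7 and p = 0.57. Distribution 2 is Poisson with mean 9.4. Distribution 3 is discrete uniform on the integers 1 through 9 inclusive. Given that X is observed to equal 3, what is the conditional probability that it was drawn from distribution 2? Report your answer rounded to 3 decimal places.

0.047

Likelihoods P(X=3 | ·): 1: 0.221598; 2: 0.0114515; 3: 0.111111.
Posterior ∝ prior × likelihood. Numerator for 2: 0.43·0.0114515 = 0.00492417.
Normalizing constant: 0.33·0.221598 + 0.43·0.0114515 + 0.24·0.111111 = 0.104718.
P(2 | observation) = 0.00492417 / 0.104718 = 0.047023.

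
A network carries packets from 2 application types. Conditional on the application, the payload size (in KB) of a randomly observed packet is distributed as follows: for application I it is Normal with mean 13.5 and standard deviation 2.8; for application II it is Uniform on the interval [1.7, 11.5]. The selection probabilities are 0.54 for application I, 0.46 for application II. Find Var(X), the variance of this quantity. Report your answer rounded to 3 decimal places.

19.741

Per component, I: μ=13.5, E[X²]=190.09; II: μ=6.6, E[X²]=51.5633.
E[X] = 0.54·13.5 + 0.46·6.6 = 10.326.
E[X²] = 0.54·190.09 + 0.46·51.5633 = 126.368.
Var(X) = E[X²] − (E[X])² = 126.368 − 106.626 = 19.7415.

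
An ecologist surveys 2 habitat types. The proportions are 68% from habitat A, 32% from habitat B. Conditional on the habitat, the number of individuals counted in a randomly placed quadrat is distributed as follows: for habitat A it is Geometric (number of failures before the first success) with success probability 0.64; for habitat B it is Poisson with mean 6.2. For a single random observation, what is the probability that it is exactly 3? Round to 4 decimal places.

0.0461

Conditional on each habitat, P(X = 3): A: 0.0298598; B: 0.0806117.
By total probability, P(X = 3) = 0.68·0.0298598 + 0.32·0.0806117 = 0.0461004.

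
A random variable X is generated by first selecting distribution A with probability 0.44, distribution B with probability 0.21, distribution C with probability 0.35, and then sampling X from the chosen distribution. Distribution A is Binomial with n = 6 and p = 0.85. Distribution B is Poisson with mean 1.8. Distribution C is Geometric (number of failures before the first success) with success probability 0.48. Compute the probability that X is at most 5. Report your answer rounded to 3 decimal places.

Conditional on each component, P(X ≤ 5): A: 0.62285; B: 0.989622; C: 0.980229.
By total probability, P(X ≤ 5) = 0.44·0.62285 + 0.21·0.989622 + 0.35·0.980229 = 0.824955.

0.825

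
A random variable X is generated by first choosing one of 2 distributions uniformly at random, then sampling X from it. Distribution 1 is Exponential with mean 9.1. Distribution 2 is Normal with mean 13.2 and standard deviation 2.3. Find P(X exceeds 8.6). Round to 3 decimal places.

Conditional on each component, P(X > 8.6): 1: 0.388658; 2: 0.97725.
By total probability, P(X > 8.6) = 0.5·0.388658 + 0.5·0.97725 = 0.682954.

0.683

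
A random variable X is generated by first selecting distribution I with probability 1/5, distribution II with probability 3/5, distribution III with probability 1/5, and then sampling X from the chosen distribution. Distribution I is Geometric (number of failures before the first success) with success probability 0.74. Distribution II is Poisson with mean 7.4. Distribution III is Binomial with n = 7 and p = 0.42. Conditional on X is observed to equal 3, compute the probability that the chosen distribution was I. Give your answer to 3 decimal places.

Likelihoods P(X=3 | ·): I: 0.0130062; II: 0.0412824; III: 0.293446.
Posterior ∝ prior × likelihood. Numerator for I: 0.2·0.0130062 = 0.00260125.
Normalizing constant: 0.2·0.0130062 + 0.6·0.0412824 + 0.2·0.293446 = 0.0860598.
P(I | observation) = 0.00260125 / 0.0860598 = 0.030226.

0.030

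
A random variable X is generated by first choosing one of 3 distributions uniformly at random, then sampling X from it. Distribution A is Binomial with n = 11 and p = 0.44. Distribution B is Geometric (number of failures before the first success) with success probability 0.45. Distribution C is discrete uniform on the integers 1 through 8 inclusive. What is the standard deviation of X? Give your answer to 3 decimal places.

Per component, A: μ=4.84, E[X²]=26.136; B: μ=1.22222, E[X²]=4.20988; C: μ=4.5, E[X²]=25.5.
E[X] = 0.333333·4.84 + 0.333333·1.22222 + 0.333333·4.5 = 3.52074.
E[X²] = 0.333333·26.136 + 0.333333·4.20988 + 0.333333·25.5 = 18.6153.
Var(X) = E[X²] − (E[X])² = 18.6153 − 12.3956 = 6.21968.
SD(X) = √6.21968 = 2.49393.

2.494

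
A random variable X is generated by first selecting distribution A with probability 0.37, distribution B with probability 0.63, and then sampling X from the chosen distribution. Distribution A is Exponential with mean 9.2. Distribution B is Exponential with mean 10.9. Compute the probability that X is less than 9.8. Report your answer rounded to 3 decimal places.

Conditional on each component, P(X < 9.8): A: 0.655347; B: 0.593057.
By total probability, P(X < 9.8) = 0.37·0.655347 + 0.63·0.593057 = 0.616104.

0.616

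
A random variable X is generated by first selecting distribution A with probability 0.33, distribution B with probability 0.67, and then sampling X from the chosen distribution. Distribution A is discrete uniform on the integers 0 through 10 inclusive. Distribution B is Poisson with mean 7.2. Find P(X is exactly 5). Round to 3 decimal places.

Conditional on each component, P(X = 5): A: 0.0909091; B: 0.120382.
By total probability, P(X = 5) = 0.33·0.0909091 + 0.67·0.120382 = 0.110656.

0.111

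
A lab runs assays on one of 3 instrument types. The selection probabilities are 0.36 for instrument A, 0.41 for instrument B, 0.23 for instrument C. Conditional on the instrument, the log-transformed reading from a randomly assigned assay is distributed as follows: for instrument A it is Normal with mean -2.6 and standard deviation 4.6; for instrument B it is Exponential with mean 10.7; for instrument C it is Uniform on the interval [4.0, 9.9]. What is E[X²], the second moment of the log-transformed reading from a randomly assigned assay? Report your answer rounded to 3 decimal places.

For each component E[X²] = Var + (mean)², giving A: 27.92; B: 228.98; C: 51.2033.
Overall E[X²] = 0.36·27.92 + 0.41·228.98 + 0.23·51.2033 = 115.71.

115.710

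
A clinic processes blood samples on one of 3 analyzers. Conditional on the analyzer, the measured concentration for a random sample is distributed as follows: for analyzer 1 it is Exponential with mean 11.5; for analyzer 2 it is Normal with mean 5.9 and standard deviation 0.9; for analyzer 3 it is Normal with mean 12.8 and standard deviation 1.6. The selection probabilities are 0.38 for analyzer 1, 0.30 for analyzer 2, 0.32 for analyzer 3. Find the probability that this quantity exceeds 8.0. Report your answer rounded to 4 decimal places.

Conditional on each analyzer, P(X > 8.0): 1: 0.498749; 2: 0.00981533; 3: 0.99865.
By total probability, P(X > 8.0) = 0.38·0.498749 + 0.3·0.00981533 + 0.32·0.99865 = 0.512037.

0.5120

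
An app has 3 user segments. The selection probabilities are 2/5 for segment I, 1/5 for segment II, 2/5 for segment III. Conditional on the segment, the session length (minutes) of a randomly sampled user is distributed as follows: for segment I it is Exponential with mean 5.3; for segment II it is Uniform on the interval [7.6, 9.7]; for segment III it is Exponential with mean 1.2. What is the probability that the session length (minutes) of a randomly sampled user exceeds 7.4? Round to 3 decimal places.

0.300

Conditional on each segment, P(X > 7.4): I: 0.247529; II: 1; III: 0.00209822.
By total probability, P(X > 7.4) = 0.4·0.247529 + 0.2·1 + 0.4·0.00209822 = 0.299851.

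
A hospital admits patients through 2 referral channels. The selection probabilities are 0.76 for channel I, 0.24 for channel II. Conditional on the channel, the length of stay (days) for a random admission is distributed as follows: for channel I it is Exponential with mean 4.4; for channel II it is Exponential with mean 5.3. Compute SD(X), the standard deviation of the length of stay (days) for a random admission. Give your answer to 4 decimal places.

4.6479

Per component, I: μ=4.4, E[X²]=38.72; II: μ=5.3, E[X²]=56.18.
E[X] = 0.76·4.4 + 0.24·5.3 = 4.616.
E[X²] = 0.76·38.72 + 0.24·56.18 = 42.9104.
Var(X) = E[X²] − (E[X])² = 42.9104 − 21.3075 = 21.6029.
SD(X) = √21.6029 = 4.6479.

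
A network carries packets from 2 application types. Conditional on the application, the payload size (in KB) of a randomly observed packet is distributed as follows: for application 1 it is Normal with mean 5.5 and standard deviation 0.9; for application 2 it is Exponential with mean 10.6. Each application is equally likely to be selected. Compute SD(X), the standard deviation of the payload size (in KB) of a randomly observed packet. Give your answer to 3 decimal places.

Per component, 1: μ=5.5, E[X²]=31.06; 2: μ=10.6, E[X²]=224.72.
E[X] = 0.5·5.5 + 0.5·10.6 = 8.05.
E[X²] = 0.5·31.06 + 0.5·224.72 = 127.89.
Var(X) = E[X²] − (E[X])² = 127.89 − 64.8025 = 63.0875.
SD(X) = √63.0875 = 7.94276.

7.943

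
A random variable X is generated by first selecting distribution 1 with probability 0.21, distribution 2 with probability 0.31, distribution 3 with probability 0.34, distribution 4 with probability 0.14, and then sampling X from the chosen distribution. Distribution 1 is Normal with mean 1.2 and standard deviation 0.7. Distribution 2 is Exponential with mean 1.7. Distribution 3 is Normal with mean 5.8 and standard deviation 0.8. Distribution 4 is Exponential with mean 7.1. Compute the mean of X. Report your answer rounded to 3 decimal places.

3.745

Component means — 1: 1.2; 2: 1.7; 3: 5.8; 4: 7.1.
E[X] = 0.21·1.2 + 0.31·1.7 + 0.34·5.8 + 0.14·7.1 = 3.745.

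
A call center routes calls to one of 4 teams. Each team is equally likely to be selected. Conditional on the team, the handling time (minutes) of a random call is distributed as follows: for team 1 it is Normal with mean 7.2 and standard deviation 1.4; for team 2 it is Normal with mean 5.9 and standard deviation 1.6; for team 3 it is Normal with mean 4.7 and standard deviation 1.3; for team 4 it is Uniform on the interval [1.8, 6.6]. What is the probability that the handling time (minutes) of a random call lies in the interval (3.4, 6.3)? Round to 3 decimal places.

0.533

Conditional on each team, P(3.4 < X < 6.3): 1: 0.256837; 2: 0.539621; 3: 0.73214; 4: 0.604167.
By total probability, P(3.4 < X < 6.3) = 0.25·0.256837 + 0.25·0.539621 + 0.25·0.73214 + 0.25·0.604167 = 0.533191.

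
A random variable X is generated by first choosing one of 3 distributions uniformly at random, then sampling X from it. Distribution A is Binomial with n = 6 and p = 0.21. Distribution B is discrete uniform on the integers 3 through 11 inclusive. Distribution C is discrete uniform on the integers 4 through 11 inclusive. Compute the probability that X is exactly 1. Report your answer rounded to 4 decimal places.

Conditional on each component, P(X = 1): A: 0.387709; B: 0; C: 0.
By total probability, P(X = 1) = 0.333333·0.387709 + 0.333333·0 + 0.333333·0 = 0.129236.

0.1292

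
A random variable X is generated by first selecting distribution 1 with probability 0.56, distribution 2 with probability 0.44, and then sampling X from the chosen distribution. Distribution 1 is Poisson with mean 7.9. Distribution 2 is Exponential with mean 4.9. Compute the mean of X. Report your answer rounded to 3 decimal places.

Component means — 1: 7.9; 2: 4.9.
E[X] = 0.56·7.9 + 0.44·4.9 = 6.58.

6.580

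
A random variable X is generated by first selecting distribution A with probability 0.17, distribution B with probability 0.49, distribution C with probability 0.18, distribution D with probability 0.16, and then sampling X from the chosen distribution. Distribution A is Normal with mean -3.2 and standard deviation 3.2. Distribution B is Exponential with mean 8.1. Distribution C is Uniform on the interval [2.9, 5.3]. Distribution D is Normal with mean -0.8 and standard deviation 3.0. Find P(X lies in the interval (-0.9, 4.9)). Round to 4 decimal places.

Conditional on each component, P(-0.9 < X < 4.9): A: 0.230465; B: 0.453892; C: 0.833333; D: 0.484579.
By total probability, P(-0.9 < X < 4.9) = 0.17·0.230465 + 0.49·0.453892 + 0.18·0.833333 + 0.16·0.484579 = 0.489119.

0.4891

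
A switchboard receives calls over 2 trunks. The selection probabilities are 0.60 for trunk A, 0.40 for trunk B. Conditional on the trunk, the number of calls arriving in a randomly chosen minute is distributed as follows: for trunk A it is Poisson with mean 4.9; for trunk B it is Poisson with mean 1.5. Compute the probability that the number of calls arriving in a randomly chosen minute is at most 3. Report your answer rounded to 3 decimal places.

0.541

Conditional on each trunk, P(X ≤ 3): A: 0.279345; B: 0.934358.
By total probability, P(X ≤ 3) = 0.6·0.279345 + 0.4·0.934358 = 0.54135.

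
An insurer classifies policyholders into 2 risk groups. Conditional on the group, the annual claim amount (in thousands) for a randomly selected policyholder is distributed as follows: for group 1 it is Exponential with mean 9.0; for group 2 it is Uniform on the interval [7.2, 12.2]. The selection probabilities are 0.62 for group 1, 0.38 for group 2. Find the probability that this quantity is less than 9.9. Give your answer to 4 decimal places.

0.6188

Conditional on each group, P(X < 9.9): 1: 0.667129; 2: 0.54.
By total probability, P(X < 9.9) = 0.62·0.667129 + 0.38·0.54 = 0.61882.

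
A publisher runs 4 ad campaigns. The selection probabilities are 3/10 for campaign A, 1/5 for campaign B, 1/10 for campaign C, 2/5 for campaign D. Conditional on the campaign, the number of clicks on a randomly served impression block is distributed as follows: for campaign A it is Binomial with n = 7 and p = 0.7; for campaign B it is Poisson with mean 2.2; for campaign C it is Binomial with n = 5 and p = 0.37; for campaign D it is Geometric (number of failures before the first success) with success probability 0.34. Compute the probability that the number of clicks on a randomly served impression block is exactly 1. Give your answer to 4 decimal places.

Conditional on each campaign, P(X = 1): A: 0.0035721; B: 0.243767; C: 0.29143; D: 0.2244.
By total probability, P(X = 1) = 0.3·0.0035721 + 0.2·0.243767 + 0.1·0.29143 + 0.4·0.2244 = 0.168728.

0.1687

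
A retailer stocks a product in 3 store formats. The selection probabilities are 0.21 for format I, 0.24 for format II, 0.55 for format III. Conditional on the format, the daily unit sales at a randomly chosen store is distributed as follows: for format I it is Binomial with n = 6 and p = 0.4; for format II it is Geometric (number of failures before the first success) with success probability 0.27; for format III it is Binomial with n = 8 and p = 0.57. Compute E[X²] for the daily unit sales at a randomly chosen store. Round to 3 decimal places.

For each component E[X²] = Var + (mean)², giving I: 7.2; II: 17.3237; III: 22.7544.
Overall E[X²] = 0.21·7.2 + 0.24·17.3237 + 0.55·22.7544 = 18.1846.

18.185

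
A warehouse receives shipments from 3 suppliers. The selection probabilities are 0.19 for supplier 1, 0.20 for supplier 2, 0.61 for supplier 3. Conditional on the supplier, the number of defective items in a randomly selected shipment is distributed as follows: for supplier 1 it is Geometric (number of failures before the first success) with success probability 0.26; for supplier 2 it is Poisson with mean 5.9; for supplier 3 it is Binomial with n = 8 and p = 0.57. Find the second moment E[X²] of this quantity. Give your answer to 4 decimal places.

25.6412

For each component E[X²] = Var + (mean)², giving 1: 19.0473; 2: 40.71; 3: 22.7544.
Overall E[X²] = 0.19·19.0473 + 0.2·40.71 + 0.61·22.7544 = 25.6412.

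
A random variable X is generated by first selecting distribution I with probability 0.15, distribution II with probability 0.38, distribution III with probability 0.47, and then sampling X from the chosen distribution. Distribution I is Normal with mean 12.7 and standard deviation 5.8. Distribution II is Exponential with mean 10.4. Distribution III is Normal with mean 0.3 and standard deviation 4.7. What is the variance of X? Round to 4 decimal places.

Per component, I: μ=12.7, E[X²]=194.93; II: μ=10.4, E[X²]=216.32; III: μ=0.3, E[X²]=22.18.
E[X] = 0.15·12.7 + 0.38·10.4 + 0.47·0.3 = 5.998.
E[X²] = 0.15·194.93 + 0.38·216.32 + 0.47·22.18 = 121.866.
Var(X) = E[X²] − (E[X])² = 121.866 − 35.976 = 85.8897.

85.8897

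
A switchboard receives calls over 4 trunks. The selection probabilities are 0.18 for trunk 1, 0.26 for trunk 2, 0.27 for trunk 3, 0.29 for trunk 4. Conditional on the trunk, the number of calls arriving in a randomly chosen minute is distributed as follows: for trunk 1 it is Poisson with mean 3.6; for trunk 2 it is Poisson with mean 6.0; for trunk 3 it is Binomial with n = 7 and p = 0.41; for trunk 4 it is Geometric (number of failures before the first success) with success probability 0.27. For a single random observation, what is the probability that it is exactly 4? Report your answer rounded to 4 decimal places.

Conditional on each trunk, P(X = 4): 1: 0.191222; 2: 0.133853; 3: 0.203123; 4: 0.0766753.
By total probability, P(X = 4) = 0.18·0.191222 + 0.26·0.133853 + 0.27·0.203123 + 0.29·0.0766753 = 0.146301.

0.1463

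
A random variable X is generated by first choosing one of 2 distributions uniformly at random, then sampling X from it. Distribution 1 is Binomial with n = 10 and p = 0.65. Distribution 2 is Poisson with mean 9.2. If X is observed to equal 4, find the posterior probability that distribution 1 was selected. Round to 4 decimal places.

Likelihoods P(X=4 | ·): 1: 0.0689098; 2: 0.03016.
Posterior ∝ prior × likelihood. Numerator for 1: 0.5·0.0689098 = 0.0344549.
Normalizing constant: 0.5·0.0689098 + 0.5·0.03016 = 0.0495349.
P(1 | observation) = 0.0344549 / 0.0495349 = 0.695568.

0.6956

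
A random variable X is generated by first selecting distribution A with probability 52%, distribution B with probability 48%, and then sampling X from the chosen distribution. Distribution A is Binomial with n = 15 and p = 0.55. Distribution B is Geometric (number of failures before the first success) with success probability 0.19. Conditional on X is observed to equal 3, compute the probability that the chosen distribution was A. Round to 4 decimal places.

Likelihoods P(X=3 | ·): A: 0.00521975; B: 0.100974.
Posterior ∝ prior × likelihood. Numerator for A: 0.52·0.00521975 = 0.00271427.
Normalizing constant: 0.52·0.00521975 + 0.48·0.100974 = 0.0511817.
P(A | observation) = 0.00271427 / 0.0511817 = 0.053032.

0.0530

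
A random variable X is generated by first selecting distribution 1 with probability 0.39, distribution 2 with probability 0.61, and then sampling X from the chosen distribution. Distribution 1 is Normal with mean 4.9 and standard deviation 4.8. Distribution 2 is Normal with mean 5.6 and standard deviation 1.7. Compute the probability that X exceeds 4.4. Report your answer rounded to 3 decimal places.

Conditional on each component, P(X > 4.4): 1: 0.541481; 2: 0.759869.
By total probability, P(X > 4.4) = 0.39·0.541481 + 0.61·0.759869 = 0.674698.

0.675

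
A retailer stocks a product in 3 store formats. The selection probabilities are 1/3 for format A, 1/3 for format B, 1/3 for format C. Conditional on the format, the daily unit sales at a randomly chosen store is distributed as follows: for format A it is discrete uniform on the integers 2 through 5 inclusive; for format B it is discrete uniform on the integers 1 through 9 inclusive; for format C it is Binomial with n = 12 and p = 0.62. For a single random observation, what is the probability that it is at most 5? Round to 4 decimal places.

0.5603

Conditional on each format, P(X ≤ 5): A: 1; B: 0.555556; C: 0.12526.
By total probability, P(X ≤ 5) = 0.333333·1 + 0.333333·0.555556 + 0.333333·0.12526 = 0.560272.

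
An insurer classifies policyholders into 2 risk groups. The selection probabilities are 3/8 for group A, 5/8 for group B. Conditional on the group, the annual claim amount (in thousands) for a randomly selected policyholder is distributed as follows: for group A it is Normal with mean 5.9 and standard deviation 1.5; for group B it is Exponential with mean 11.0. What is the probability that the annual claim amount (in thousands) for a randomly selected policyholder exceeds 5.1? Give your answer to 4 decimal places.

0.6568

Conditional on each group, P(X > 5.1): A: 0.703099; B: 0.628992.
By total probability, P(X > 5.1) = 0.375·0.703099 + 0.625·0.628992 = 0.656782.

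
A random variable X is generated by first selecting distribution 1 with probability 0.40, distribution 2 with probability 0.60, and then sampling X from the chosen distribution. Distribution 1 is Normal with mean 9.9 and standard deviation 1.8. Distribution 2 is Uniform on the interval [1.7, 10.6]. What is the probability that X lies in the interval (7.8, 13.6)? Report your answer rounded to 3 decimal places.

0.532

Conditional on each component, P(7.8 < X < 13.6): 1: 0.858415; 2: 0.314607.
By total probability, P(7.8 < X < 13.6) = 0.4·0.858415 + 0.6·0.314607 = 0.53213.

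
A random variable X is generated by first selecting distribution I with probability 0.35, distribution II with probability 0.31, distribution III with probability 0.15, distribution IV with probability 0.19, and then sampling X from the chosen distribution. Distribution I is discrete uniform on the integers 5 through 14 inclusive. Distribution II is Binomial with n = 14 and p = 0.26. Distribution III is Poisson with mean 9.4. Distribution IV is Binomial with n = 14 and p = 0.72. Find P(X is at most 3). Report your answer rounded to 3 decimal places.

0.153

Conditional on each component, P(X ≤ 3): I: 0; II: 0.48638; III: 0.0159666; IV: 0.000124306.
By total probability, P(X ≤ 3) = 0.35·0 + 0.31·0.48638 + 0.15·0.0159666 + 0.19·0.000124306 = 0.153197.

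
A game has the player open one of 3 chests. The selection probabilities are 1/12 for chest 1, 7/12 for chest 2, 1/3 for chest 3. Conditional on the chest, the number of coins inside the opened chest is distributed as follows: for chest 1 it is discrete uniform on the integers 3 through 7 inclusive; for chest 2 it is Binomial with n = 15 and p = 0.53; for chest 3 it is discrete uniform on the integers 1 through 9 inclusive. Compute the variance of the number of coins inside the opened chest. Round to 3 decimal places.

Per component, 1: μ=5, E[X²]=27; 2: μ=7.95, E[X²]=66.939; 3: μ=5, E[X²]=31.6667.
E[X] = 0.0833333·5 + 0.583333·7.95 + 0.333333·5 = 6.72083.
E[X²] = 0.0833333·27 + 0.583333·66.939 + 0.333333·31.6667 = 51.8533.
Var(X) = E[X²] − (E[X])² = 51.8533 − 45.1696 = 6.6837.

6.684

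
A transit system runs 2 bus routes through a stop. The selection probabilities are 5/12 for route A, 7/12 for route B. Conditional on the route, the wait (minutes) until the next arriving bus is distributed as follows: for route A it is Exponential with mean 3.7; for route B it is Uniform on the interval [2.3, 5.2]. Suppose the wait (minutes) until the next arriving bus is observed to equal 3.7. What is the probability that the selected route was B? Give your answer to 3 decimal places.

Likelihoods f(3.7 | ·): A: 0.0994269; B: 0.344828.
Posterior ∝ prior × likelihood. Numerator for B: 0.583333·0.344828 = 0.201149.
Normalizing constant: 0.416667·0.0994269 + 0.583333·0.344828 = 0.242577.
P(B | observation) = 0.201149 / 0.242577 = 0.829218.

0.829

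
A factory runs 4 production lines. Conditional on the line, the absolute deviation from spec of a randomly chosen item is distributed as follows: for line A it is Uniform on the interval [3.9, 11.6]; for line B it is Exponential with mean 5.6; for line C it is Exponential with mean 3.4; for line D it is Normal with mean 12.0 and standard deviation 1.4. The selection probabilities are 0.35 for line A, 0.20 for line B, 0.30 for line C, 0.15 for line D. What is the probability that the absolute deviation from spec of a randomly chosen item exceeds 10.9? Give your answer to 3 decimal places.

Conditional on each line, P(X > 10.9): A: 0.0909091; B: 0.142783; C: 0.0405231; D: 0.783983.
By total probability, P(X > 10.9) = 0.35·0.0909091 + 0.2·0.142783 + 0.3·0.0405231 + 0.15·0.783983 = 0.190129.

0.190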